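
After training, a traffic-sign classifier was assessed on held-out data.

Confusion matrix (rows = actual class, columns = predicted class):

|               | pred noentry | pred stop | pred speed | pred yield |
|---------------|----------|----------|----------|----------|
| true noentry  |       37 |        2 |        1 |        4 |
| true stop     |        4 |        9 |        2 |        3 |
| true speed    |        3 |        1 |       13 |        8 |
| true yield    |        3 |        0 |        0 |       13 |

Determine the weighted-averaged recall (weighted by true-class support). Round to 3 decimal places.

0.699

Per-class recall (TP/(TP+FN)):
  noentry: TP=37, FN=2+1+4=7 → 37/44 = 0.8409
  stop: TP=9, FN=4+2+3=9 → 9/18 = 0.5000
  speed: TP=13, FN=3+1+8=12 → 13/25 = 0.5200
  yield: TP=13, FN=3+0+0=3 → 13/16 = 0.8125
Weighted-recall = Σ (supportᵢ/N)·recallᵢ with N=103: (44/103)·0.8409 + (18/103)·0.5000 + (25/103)·0.5200 + (16/103)·0.8125 = 0.699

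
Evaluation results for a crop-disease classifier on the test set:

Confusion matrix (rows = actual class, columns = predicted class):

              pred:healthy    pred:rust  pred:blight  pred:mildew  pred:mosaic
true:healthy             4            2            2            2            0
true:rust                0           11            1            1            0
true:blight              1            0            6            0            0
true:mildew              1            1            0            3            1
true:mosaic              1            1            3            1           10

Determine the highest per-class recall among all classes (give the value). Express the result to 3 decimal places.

0.857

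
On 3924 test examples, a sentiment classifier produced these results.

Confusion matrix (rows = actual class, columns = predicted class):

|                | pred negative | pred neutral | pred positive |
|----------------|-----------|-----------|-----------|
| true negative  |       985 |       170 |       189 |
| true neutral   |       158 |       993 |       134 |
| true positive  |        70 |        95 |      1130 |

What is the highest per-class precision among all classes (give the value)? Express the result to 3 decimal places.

Per-class precision (TP/(TP+FP)):
  negative: TP=985, FP=158+70=228 → 985/1213 = 0.8120
  neutral: TP=993, FP=170+95=265 → 993/1258 = 0.7893
  positive: TP=1130, FP=189+134=323 → 1130/1453 = 0.7777
Highest is class 'negative' with precision = 0.812.

0.812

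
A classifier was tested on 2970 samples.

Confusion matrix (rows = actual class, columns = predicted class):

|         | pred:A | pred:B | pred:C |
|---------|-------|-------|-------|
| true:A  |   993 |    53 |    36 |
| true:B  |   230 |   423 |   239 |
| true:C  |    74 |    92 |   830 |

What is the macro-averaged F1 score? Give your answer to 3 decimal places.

Per-class F1 score (2·TP/(2·TP+FP+FN)):
  A: TP=993, FP=230+74=304, FN=53+36=89 → 1986/2379 = 0.8348
  B: TP=423, FP=53+92=145, FN=230+239=469 → 846/1460 = 0.5795
  C: TP=830, FP=36+239=275, FN=74+92=166 → 1660/2101 = 0.7901
Macro-F1 score = mean = (0.8348 + 0.5795 + 0.7901) / 3 = 0.735

0.735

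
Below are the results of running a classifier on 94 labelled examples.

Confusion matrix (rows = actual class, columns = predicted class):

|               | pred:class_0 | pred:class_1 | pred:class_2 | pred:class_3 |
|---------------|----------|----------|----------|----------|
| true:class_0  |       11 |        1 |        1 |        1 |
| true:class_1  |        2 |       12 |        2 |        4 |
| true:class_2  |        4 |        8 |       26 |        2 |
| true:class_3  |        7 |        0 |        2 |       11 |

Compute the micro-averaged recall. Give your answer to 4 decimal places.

Micro-averaging pools counts across classes: ΣTP=60, ΣFP=34, ΣFN=34.
Micro-recall = TP/(TP+FN) on pooled counts = 0.6383 (equals overall accuracy in single-label multiclass).

0.6383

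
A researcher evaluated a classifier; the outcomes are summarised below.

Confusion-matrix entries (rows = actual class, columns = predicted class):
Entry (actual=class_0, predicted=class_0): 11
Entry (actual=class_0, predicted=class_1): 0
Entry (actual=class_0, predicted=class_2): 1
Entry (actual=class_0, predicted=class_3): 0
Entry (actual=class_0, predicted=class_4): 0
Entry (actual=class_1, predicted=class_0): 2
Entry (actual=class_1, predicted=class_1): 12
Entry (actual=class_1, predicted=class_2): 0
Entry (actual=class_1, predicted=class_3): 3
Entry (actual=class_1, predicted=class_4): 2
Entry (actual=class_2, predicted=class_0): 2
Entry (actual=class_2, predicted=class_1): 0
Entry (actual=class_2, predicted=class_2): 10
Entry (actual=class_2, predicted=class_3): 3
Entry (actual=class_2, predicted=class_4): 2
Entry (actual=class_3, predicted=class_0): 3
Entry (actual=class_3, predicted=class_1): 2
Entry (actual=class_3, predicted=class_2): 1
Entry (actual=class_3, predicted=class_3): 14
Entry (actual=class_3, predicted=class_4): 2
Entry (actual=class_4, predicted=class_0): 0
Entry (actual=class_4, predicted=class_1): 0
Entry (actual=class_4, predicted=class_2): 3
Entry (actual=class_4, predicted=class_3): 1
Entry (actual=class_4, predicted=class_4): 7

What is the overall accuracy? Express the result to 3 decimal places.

Accuracy = trace / total = (11+12+10+14+7=54) / 81 = 54/81 = 0.667

0.667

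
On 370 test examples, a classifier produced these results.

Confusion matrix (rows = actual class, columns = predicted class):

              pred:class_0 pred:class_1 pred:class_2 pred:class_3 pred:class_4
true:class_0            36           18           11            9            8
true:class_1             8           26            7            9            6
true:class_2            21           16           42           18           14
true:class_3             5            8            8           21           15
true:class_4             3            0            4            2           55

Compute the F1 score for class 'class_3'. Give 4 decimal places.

0.3621

F1 score = 2·TP/(2·TP+FP+FN).
class_3: TP=21, FP=9+9+18+2=38, FN=5+8+8+15=36 → 42/116 = 0.36207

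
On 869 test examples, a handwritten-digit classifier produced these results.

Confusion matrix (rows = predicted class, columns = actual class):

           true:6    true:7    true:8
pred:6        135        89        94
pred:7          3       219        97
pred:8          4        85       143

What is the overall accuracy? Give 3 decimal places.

0.572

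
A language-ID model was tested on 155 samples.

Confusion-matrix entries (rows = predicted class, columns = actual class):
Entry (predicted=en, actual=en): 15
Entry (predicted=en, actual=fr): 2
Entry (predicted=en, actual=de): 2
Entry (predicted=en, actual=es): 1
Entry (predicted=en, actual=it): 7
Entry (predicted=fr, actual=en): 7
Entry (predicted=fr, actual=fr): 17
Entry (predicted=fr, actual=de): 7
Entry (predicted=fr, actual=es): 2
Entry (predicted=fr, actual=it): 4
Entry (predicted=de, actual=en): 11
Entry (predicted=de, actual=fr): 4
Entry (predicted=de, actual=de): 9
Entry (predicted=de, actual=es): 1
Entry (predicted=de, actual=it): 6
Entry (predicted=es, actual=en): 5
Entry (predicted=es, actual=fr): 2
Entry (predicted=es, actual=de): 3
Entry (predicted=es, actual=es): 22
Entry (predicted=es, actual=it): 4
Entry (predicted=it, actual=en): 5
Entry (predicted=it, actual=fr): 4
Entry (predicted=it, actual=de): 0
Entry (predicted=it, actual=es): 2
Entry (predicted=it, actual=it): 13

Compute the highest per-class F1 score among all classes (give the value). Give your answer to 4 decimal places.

0.6875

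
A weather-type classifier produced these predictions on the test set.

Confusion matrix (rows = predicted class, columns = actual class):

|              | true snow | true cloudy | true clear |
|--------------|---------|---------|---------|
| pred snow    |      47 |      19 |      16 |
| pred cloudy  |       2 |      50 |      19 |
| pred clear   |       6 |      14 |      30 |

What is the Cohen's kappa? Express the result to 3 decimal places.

Observed agreement pₒ = trace/N = 127/203 = 0.6256
Expected agreement pₑ = Σ (rowᵢ·colᵢ)/N² = (55·82 + 83·71 + 65·50)/203² = 0.3313
κ = (pₒ − pₑ)/(1 − pₑ) = (0.6256 − 0.3313)/(1 − 0.3313) = 0.440

0.440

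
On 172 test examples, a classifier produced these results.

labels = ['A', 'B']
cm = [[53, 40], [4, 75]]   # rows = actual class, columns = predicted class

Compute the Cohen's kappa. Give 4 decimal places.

Observed agreement pₒ = trace/N = 128/172 = 0.74419
Expected agreement pₑ = Σ (rowᵢ·colᵢ)/N² = (93·57 + 79·115)/172² = 0.48628
κ = (pₒ − pₑ)/(1 − pₑ) = (0.74419 − 0.48628)/(1 − 0.48628) = 0.5020

0.5020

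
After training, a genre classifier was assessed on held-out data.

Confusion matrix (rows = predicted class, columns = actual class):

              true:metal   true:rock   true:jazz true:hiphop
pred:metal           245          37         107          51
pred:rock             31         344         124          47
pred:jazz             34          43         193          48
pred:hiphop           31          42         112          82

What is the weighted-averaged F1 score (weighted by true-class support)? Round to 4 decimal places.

0.5401

Per-class F1 score (2·TP/(2·TP+FP+FN)):
  metal: TP=245, FP=37+107+51=195, FN=31+34+31=96 → 490/781 = 0.62740
  rock: TP=344, FP=31+124+47=202, FN=37+43+42=122 → 688/1012 = 0.67984
  jazz: TP=193, FP=34+43+48=125, FN=107+124+112=343 → 386/854 = 0.45199
  hiphop: TP=82, FP=31+42+112=185, FN=51+47+48=146 → 164/495 = 0.33131
Weighted-F1 score = Σ (supportᵢ/N)·F1 scoreᵢ with N=1571: (341/1571)·0.62740 + (466/1571)·0.67984 + (536/1571)·0.45199 + (228/1571)·0.33131 = 0.5401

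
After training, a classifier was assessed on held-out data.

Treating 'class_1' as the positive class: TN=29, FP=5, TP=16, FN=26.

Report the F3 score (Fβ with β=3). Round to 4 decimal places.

0.4010

Fβ = (1+β²)·TP / ((1+β²)·TP + β²·FN + FP), with β²=9
= 10·16 / (10·16 + 9·26 + 5) = 0.4010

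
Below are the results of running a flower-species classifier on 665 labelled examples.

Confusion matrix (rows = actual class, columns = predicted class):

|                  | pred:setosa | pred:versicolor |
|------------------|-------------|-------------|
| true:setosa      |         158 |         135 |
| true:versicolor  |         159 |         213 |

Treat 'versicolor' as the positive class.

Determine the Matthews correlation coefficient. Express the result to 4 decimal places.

0.1112

MCC = (TP·TN − FP·FN) / √((TP+FP)(TP+FN)(TN+FP)(TN+FN))
Numerator = 213·158 − 135·159 = 12189
Denominator = √(348·372·293·317) = √12024002736 = 109654.0138
MCC = 12189 / 109654.0138 = 0.1112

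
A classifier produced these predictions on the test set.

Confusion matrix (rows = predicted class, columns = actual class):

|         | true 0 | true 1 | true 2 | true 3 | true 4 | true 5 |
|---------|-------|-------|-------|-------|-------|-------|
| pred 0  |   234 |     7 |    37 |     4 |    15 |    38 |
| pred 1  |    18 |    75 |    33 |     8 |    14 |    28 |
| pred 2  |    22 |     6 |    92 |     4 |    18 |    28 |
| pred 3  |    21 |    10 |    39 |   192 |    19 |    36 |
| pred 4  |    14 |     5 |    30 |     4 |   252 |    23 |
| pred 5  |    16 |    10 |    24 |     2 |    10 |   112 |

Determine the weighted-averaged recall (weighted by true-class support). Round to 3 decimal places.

0.638

Per-class recall (TP/(TP+FN)):
  0: TP=234, FN=18+22+21+14+16=91 → 234/325 = 0.7200
  1: TP=75, FN=7+6+10+5+10=38 → 75/113 = 0.6637
  2: TP=92, FN=37+33+39+30+24=163 → 92/255 = 0.3608
  3: TP=192, FN=4+8+4+4+2=22 → 192/214 = 0.8972
  4: TP=252, FN=15+14+18+19+10=76 → 252/328 = 0.7683
  5: TP=112, FN=38+28+28+36+23=153 → 112/265 = 0.4226
Weighted-recall = Σ (supportᵢ/N)·recallᵢ with N=1500: (325/1500)·0.7200 + (113/1500)·0.6637 + (255/1500)·0.3608 + (214/1500)·0.8972 + (328/1500)·0.7683 + (265/1500)·0.4226 = 0.638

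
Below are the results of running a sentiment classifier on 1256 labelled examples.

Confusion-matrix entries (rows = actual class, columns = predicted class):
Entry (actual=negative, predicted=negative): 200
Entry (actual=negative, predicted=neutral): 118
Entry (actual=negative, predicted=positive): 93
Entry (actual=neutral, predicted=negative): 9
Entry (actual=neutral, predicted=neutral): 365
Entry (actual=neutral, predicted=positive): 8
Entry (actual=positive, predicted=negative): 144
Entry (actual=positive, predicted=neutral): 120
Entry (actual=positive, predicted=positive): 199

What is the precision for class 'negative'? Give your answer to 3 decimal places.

0.567

precision = TP/(TP+FP).
negative: TP=200, FP=9+144=153 → 200/353 = 0.5666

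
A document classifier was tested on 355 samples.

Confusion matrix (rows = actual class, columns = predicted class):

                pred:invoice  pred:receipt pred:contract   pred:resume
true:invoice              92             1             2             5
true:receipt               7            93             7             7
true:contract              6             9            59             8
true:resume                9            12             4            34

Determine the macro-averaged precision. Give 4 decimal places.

0.7662

Per-class precision (TP/(TP+FP)):
  invoice: TP=92, FP=7+6+9=22 → 92/114 = 0.80702
  receipt: TP=93, FP=1+9+12=22 → 93/115 = 0.80870
  contract: TP=59, FP=2+7+4=13 → 59/72 = 0.81944
  resume: TP=34, FP=5+7+8=20 → 34/54 = 0.62963
Macro-precision = mean = (0.80702 + 0.80870 + 0.81944 + 0.62963) / 4 = 0.7662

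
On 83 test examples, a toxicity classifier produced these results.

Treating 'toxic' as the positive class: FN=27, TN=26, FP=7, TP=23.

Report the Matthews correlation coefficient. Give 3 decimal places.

0.253

MCC = (TP·TN − FP·FN) / √((TP+FP)(TP+FN)(TN+FP)(TN+FN))
Numerator = 23·26 − 7·27 = 409
Denominator = √(30·50·33·53) = √2623500 = 1619.7222
MCC = 409 / 1619.7222 = 0.253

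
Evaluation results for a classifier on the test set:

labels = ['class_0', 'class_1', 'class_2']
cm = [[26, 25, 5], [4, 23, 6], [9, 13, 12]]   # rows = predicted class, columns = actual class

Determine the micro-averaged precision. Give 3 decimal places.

Micro-averaging pools counts across classes: ΣTP=61, ΣFP=62, ΣFN=62.
Micro-precision = TP/(TP+FP) on pooled counts = 0.496 (equals overall accuracy in single-label multiclass).

0.496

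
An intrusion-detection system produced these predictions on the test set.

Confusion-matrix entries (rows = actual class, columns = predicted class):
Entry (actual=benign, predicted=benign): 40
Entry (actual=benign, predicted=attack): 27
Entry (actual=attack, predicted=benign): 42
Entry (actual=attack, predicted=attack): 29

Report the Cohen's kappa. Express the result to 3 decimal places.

Observed agreement pₒ = trace/N = 69/138 = 0.5000
Expected agreement pₑ = Σ (rowᵢ·colᵢ)/N² = (67·82 + 71·56)/138² = 0.4973
κ = (pₒ − pₑ)/(1 − pₑ) = (0.5000 − 0.4973)/(1 − 0.4973) = 0.005

0.005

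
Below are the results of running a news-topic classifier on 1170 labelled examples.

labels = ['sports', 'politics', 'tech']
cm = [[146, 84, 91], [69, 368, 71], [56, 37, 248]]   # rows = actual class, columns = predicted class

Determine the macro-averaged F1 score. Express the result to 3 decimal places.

0.631

Per-class F1 score (2·TP/(2·TP+FP+FN)):
  sports: TP=146, FP=69+56=125, FN=84+91=175 → 292/592 = 0.4932
  politics: TP=368, FP=84+37=121, FN=69+71=140 → 736/997 = 0.7382
  tech: TP=248, FP=91+71=162, FN=56+37=93 → 496/751 = 0.6605
Macro-F1 score = mean = (0.4932 + 0.7382 + 0.6605) / 3 = 0.631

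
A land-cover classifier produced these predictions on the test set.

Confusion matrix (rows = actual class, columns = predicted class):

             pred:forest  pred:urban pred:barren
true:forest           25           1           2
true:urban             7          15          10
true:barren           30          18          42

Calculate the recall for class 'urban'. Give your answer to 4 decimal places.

recall = TP/(TP+FN).
urban: TP=15, FN=7+10=17 → 15/32 = 0.46875

0.4688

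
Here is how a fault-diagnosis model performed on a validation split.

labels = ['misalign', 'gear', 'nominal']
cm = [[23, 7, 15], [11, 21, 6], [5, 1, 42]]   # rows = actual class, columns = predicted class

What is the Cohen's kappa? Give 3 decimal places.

Observed agreement pₒ = trace/N = 86/131 = 0.6565
Expected agreement pₑ = Σ (rowᵢ·colᵢ)/N² = (45·39 + 38·29 + 48·63)/131² = 0.3427
κ = (pₒ − pₑ)/(1 − pₑ) = (0.6565 − 0.3427)/(1 − 0.3427) = 0.477

0.477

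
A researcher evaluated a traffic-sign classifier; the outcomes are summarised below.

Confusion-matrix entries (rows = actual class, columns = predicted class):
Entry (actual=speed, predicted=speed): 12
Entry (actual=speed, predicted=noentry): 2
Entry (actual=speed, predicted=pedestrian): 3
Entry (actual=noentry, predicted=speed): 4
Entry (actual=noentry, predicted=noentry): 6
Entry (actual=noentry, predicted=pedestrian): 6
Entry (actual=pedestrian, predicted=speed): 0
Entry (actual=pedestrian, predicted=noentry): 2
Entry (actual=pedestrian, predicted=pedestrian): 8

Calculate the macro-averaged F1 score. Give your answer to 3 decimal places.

0.594

Per-class F1 score (2·TP/(2·TP+FP+FN)):
  speed: TP=12, FP=4+0=4, FN=2+3=5 → 24/33 = 0.7273
  noentry: TP=6, FP=2+2=4, FN=4+6=10 → 12/26 = 0.4615
  pedestrian: TP=8, FP=3+6=9, FN=0+2=2 → 16/27 = 0.5926
Macro-F1 score = mean = (0.7273 + 0.4615 + 0.5926) / 3 = 0.594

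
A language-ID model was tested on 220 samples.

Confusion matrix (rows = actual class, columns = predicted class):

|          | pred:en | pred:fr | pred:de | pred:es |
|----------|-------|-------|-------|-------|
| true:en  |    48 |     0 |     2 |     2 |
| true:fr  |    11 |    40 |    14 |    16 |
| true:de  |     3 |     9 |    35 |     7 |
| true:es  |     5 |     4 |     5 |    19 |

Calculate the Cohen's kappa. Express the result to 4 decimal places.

Observed agreement pₒ = trace/N = 142/220 = 0.64545
Expected agreement pₑ = Σ (rowᵢ·colᵢ)/N² = (52·67 + 81·53 + 54·56 + 33·44)/220² = 0.25316
κ = (pₒ − pₑ)/(1 − pₑ) = (0.64545 − 0.25316)/(1 − 0.25316) = 0.5253

0.5253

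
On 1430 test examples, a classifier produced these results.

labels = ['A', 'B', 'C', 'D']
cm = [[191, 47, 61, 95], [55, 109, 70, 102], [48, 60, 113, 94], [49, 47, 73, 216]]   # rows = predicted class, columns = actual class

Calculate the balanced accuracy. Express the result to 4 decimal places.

Balanced accuracy = mean of per-class recall.
  A: recall = 191/343 = 0.55685
  B: recall = 109/263 = 0.41445
  C: recall = 113/317 = 0.35647
  D: recall = 216/507 = 0.42604
Mean = (0.55685 + 0.41445 + 0.35647 + 0.42604) / 4 = 0.4385

0.4385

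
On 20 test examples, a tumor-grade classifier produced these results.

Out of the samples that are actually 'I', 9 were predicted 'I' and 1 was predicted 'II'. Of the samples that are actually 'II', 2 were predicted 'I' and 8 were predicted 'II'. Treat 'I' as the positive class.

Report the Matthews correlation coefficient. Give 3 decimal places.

MCC = (TP·TN − FP·FN) / √((TP+FP)(TP+FN)(TN+FP)(TN+FN))
Numerator = 9·8 − 2·1 = 70
Denominator = √(11·10·10·9) = √9900 = 99.4987
MCC = 70 / 99.4987 = 0.704

0.704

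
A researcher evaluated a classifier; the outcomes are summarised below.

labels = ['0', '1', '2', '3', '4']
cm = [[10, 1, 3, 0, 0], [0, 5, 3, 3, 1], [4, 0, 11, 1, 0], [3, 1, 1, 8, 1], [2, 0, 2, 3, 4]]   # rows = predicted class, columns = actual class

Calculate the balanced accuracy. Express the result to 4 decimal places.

0.5981

Balanced accuracy = mean of per-class recall.
  0: recall = 10/19 = 0.52632
  1: recall = 5/7 = 0.71429
  2: recall = 11/20 = 0.55000
  3: recall = 8/15 = 0.53333
  4: recall = 4/6 = 0.66667
Mean = (0.52632 + 0.71429 + 0.55000 + 0.53333 + 0.66667) / 5 = 0.5981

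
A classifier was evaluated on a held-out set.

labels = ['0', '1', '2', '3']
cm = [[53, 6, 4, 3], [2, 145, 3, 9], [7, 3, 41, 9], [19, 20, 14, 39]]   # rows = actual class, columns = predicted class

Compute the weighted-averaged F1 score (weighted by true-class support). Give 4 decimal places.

Per-class F1 score (2·TP/(2·TP+FP+FN)):
  0: TP=53, FP=2+7+19=28, FN=6+4+3=13 → 106/147 = 0.72109
  1: TP=145, FP=6+3+20=29, FN=2+3+9=14 → 290/333 = 0.87087
  2: TP=41, FP=4+3+14=21, FN=7+3+9=19 → 82/122 = 0.67213
  3: TP=39, FP=3+9+9=21, FN=19+20+14=53 → 78/152 = 0.51316
Weighted-F1 score = Σ (supportᵢ/N)·F1 scoreᵢ with N=377: (66/377)·0.72109 + (159/377)·0.87087 + (60/377)·0.67213 + (92/377)·0.51316 = 0.7257

0.7257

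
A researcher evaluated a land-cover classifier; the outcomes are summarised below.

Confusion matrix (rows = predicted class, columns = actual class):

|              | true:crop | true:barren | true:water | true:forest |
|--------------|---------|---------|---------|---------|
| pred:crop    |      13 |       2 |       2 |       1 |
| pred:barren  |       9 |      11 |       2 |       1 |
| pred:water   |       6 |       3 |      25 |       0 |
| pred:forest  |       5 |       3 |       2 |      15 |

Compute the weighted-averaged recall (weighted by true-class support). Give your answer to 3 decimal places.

Per-class recall (TP/(TP+FN)):
  crop: TP=13, FN=9+6+5=20 → 13/33 = 0.3939
  barren: TP=11, FN=2+3+3=8 → 11/19 = 0.5789
  water: TP=25, FN=2+2+2=6 → 25/31 = 0.8065
  forest: TP=15, FN=1+1+0=2 → 15/17 = 0.8824
Weighted-recall = Σ (supportᵢ/N)·recallᵢ with N=100: (33/100)·0.3939 + (19/100)·0.5789 + (31/100)·0.8065 + (17/100)·0.8824 = 0.640

0.640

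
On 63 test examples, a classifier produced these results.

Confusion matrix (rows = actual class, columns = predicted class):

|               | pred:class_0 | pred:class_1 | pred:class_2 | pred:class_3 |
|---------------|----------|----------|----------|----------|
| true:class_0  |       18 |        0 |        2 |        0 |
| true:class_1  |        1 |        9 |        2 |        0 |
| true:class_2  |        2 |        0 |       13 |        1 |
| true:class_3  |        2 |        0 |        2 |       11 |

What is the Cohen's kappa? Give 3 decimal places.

0.741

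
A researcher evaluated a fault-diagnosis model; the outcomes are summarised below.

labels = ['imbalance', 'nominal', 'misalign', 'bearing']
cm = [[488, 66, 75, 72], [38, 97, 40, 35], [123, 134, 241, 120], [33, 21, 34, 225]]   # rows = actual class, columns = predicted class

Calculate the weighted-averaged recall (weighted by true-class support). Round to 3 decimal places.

0.571

Per-class recall (TP/(TP+FN)):
  imbalance: TP=488, FN=66+75+72=213 → 488/701 = 0.6961
  nominal: TP=97, FN=38+40+35=113 → 97/210 = 0.4619
  misalign: TP=241, FN=123+134+120=377 → 241/618 = 0.3900
  bearing: TP=225, FN=33+21+34=88 → 225/313 = 0.7188
Weighted-recall = Σ (supportᵢ/N)·recallᵢ with N=1842: (701/1842)·0.6961 + (210/1842)·0.4619 + (618/1842)·0.3900 + (313/1842)·0.7188 = 0.571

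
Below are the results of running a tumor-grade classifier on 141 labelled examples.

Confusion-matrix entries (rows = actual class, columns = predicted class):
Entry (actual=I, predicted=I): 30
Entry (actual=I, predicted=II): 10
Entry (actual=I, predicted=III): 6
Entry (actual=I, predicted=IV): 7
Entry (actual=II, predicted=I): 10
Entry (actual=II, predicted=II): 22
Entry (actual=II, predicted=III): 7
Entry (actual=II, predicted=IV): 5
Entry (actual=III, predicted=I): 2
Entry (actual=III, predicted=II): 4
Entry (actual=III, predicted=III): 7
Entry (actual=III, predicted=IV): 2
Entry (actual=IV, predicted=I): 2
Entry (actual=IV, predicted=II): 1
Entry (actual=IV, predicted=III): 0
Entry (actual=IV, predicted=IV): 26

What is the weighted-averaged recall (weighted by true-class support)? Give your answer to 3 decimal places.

Per-class recall (TP/(TP+FN)):
  I: TP=30, FN=10+6+7=23 → 30/53 = 0.5660
  II: TP=22, FN=10+7+5=22 → 22/44 = 0.5000
  III: TP=7, FN=2+4+2=8 → 7/15 = 0.4667
  IV: TP=26, FN=2+1+0=3 → 26/29 = 0.8966
Weighted-recall = Σ (supportᵢ/N)·recallᵢ with N=141: (53/141)·0.5660 + (44/141)·0.5000 + (15/141)·0.4667 + (29/141)·0.8966 = 0.603

0.603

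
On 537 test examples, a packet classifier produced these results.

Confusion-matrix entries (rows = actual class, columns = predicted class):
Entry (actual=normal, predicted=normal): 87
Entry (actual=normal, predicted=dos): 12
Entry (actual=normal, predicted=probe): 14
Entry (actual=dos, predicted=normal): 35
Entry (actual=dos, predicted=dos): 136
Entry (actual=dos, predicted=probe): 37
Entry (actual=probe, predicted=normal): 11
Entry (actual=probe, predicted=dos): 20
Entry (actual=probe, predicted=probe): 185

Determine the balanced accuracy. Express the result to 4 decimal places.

0.7601

Balanced accuracy = mean of per-class recall.
  normal: recall = 87/113 = 0.76991
  dos: recall = 136/208 = 0.65385
  probe: recall = 185/216 = 0.85648
Mean = (0.76991 + 0.65385 + 0.85648) / 3 = 0.7601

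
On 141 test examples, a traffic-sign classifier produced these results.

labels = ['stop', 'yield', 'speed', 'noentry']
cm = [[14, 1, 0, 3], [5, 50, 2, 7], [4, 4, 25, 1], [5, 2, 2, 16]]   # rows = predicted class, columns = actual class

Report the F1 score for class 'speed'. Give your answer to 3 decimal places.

0.794

One-vs-rest for 'speed': TP = diagonal; FP = other classes predicted 'speed'; FN = 'speed' predicted as other.
F1 score = 2·TP/(2·TP+FP+FN).
speed: TP=25, FP=4+4+1=9, FN=0+2+2=4 → 50/63 = 0.7937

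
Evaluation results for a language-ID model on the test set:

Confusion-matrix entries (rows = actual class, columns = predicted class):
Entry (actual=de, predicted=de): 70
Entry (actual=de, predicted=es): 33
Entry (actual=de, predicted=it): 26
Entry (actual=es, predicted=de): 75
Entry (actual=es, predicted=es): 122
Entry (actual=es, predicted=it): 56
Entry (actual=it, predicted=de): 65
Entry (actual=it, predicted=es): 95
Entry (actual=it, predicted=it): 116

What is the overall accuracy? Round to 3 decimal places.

0.468

Accuracy = trace / total = (70+122+116=308) / 658 = 308/658 = 0.468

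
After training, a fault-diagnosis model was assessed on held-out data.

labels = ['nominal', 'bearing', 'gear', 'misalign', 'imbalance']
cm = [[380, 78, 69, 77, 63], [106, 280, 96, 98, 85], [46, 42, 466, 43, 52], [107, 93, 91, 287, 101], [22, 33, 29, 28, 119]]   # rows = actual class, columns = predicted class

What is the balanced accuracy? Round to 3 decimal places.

0.529

Balanced accuracy = mean of per-class recall.
  nominal: recall = 380/667 = 0.5697
  bearing: recall = 280/665 = 0.4211
  gear: recall = 466/649 = 0.7180
  misalign: recall = 287/679 = 0.4227
  imbalance: recall = 119/231 = 0.5152
Mean = (0.5697 + 0.4211 + 0.7180 + 0.4227 + 0.5152) / 5 = 0.529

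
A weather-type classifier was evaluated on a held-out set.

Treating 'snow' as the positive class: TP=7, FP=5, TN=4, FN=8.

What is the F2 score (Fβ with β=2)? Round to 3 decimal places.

0.486

Fβ = (1+β²)·TP / ((1+β²)·TP + β²·FN + FP), with β²=4
= 5·7 / (5·7 + 4·8 + 5) = 0.486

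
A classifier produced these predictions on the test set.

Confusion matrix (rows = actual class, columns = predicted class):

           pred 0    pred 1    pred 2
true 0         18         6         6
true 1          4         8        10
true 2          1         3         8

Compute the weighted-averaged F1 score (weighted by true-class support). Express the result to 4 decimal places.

Per-class F1 score (2·TP/(2·TP+FP+FN)):
  0: TP=18, FP=4+1=5, FN=6+6=12 → 36/53 = 0.67925
  1: TP=8, FP=6+3=9, FN=4+10=14 → 16/39 = 0.41026
  2: TP=8, FP=6+10=16, FN=1+3=4 → 16/36 = 0.44444
Weighted-F1 score = Σ (supportᵢ/N)·F1 scoreᵢ with N=64: (30/64)·0.67925 + (22/64)·0.41026 + (12/64)·0.44444 = 0.5428

0.5428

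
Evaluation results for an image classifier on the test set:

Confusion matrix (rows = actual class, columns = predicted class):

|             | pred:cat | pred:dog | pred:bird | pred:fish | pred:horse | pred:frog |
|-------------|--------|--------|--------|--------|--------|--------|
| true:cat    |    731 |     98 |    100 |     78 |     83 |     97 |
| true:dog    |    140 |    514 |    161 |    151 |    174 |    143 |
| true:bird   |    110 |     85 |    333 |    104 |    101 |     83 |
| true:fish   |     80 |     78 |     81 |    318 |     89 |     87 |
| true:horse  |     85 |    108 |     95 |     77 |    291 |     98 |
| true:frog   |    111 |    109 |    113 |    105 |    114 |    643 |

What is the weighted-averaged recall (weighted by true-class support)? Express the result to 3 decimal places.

0.474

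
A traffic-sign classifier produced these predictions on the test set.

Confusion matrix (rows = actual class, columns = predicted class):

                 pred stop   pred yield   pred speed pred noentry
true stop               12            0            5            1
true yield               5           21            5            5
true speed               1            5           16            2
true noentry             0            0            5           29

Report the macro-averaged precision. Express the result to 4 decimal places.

0.6936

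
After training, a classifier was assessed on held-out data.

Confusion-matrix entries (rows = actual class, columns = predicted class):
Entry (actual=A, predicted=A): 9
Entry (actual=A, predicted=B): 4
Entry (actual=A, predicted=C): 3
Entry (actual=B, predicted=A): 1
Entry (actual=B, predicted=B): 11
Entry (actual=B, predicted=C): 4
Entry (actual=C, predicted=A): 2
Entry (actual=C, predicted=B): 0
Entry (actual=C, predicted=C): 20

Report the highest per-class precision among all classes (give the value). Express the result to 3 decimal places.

Per-class precision (TP/(TP+FP)):
  A: TP=9, FP=1+2=3 → 9/12 = 0.7500
  B: TP=11, FP=4+0=4 → 11/15 = 0.7333
  C: TP=20, FP=3+4=7 → 20/27 = 0.7407
Highest is class 'A' with precision = 0.750.

0.750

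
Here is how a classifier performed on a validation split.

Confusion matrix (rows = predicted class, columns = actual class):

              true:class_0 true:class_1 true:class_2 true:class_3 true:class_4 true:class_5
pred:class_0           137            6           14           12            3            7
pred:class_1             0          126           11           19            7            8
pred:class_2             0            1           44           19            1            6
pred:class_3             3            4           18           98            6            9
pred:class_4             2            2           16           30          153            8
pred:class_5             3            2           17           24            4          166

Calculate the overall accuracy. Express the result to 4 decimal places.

Accuracy = trace / total = (137+126+44+98+153+166=724) / 986 = 724/986 = 0.7343

0.7343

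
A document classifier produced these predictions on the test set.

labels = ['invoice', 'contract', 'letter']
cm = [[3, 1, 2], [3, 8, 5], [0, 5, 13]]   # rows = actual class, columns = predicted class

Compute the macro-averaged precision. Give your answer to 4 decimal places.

Per-class precision (TP/(TP+FP)):
  invoice: TP=3, FP=3+0=3 → 3/6 = 0.50000
  contract: TP=8, FP=1+5=6 → 8/14 = 0.57143
  letter: TP=13, FP=2+5=7 → 13/20 = 0.65000
Macro-precision = mean = (0.50000 + 0.57143 + 0.65000) / 3 = 0.5738

0.5738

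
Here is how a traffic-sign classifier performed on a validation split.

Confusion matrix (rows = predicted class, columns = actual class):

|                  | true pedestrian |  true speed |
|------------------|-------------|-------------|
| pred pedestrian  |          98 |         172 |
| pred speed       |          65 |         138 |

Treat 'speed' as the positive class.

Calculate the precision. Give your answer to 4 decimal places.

Precision = TP/(TP+FP) = 138/(138+65) = 138/203 = 0.6798

0.6798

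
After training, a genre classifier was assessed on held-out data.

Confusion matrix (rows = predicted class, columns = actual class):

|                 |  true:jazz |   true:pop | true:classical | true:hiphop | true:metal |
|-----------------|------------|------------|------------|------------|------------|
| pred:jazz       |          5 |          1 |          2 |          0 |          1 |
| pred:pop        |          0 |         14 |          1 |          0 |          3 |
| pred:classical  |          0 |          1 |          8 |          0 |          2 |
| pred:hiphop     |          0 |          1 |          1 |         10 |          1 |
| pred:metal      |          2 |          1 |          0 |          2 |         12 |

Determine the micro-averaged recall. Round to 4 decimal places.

Micro-averaging pools counts across classes: ΣTP=49, ΣFP=19, ΣFN=19.
Micro-recall = TP/(TP+FN) on pooled counts = 0.7206 (equals overall accuracy in single-label multiclass).

0.7206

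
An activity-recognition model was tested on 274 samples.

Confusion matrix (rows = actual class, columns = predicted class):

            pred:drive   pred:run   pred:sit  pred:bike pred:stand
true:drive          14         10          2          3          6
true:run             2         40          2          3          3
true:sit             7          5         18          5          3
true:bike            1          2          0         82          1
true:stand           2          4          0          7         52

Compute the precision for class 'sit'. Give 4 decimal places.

0.8182

Treat 'sit' as positive and all other classes as negative.
precision = TP/(TP+FP).
sit: TP=18, FP=2+2+0+0=4 → 18/22 = 0.81818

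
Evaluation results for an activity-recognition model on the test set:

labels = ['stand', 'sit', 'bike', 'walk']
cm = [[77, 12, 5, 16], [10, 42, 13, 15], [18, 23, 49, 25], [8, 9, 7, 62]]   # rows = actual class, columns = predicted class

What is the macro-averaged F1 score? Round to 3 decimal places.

0.581

Per-class F1 score (2·TP/(2·TP+FP+FN)):
  stand: TP=77, FP=10+18+8=36, FN=12+5+16=33 → 154/223 = 0.6906
  sit: TP=42, FP=12+23+9=44, FN=10+13+15=38 → 84/166 = 0.5060
  bike: TP=49, FP=5+13+7=25, FN=18+23+25=66 → 98/189 = 0.5185
  walk: TP=62, FP=16+15+25=56, FN=8+9+7=24 → 124/204 = 0.6078
Macro-F1 score = mean = (0.6906 + 0.5060 + 0.5185 + 0.6078) / 4 = 0.581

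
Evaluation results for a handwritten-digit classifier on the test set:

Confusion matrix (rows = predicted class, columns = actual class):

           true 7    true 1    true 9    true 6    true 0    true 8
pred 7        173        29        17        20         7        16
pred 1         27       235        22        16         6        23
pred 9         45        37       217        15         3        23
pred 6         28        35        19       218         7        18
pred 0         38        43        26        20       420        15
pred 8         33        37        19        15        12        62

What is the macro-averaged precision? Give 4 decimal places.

0.6299

Per-class precision (TP/(TP+FP)):
  7: TP=173, FP=29+17+20+7+16=89 → 173/262 = 0.66031
  1: TP=235, FP=27+22+16+6+23=94 → 235/329 = 0.71429
  9: TP=217, FP=45+37+15+3+23=123 → 217/340 = 0.63824
  6: TP=218, FP=28+35+19+7+18=107 → 218/325 = 0.67077
  0: TP=420, FP=38+43+26+20+15=142 → 420/562 = 0.74733
  8: TP=62, FP=33+37+19+15+12=116 → 62/178 = 0.34831
Macro-precision = mean = (0.66031 + 0.71429 + 0.63824 + 0.67077 + 0.74733 + 0.34831) / 6 = 0.6299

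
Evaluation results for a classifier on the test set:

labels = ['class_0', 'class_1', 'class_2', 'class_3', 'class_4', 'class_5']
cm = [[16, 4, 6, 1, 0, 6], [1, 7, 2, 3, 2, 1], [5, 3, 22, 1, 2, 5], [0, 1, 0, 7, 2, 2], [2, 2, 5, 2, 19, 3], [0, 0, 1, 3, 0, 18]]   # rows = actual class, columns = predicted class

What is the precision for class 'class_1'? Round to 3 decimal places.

One-vs-rest for 'class_1': TP = diagonal; FP = other classes predicted 'class_1'; FN = 'class_1' predicted as other.
precision = TP/(TP+FP).
class_1: TP=7, FP=4+3+1+2+0=10 → 7/17 = 0.4118

0.412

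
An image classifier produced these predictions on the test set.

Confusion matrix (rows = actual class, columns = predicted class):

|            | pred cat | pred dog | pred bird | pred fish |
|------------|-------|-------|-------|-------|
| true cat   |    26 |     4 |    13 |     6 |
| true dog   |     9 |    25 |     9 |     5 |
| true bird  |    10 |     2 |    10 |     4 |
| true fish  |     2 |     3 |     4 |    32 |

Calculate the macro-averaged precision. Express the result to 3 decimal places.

Per-class precision (TP/(TP+FP)):
  cat: TP=26, FP=9+10+2=21 → 26/47 = 0.5532
  dog: TP=25, FP=4+2+3=9 → 25/34 = 0.7353
  bird: TP=10, FP=13+9+4=26 → 10/36 = 0.2778
  fish: TP=32, FP=6+5+4=15 → 32/47 = 0.6809
Macro-precision = mean = (0.5532 + 0.7353 + 0.2778 + 0.6809) / 4 = 0.562

0.562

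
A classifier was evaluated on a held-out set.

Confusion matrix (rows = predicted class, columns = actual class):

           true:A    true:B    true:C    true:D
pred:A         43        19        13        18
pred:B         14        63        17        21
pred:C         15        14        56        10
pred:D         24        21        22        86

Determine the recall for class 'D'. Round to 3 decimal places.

0.637

recall = TP/(TP+FN).
D: TP=86, FN=18+21+10=49 → 86/135 = 0.6370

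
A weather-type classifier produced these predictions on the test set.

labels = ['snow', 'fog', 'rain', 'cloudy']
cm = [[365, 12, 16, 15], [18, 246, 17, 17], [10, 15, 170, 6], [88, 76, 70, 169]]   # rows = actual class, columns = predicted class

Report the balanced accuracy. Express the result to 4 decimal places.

0.7463

Balanced accuracy = mean of per-class recall.
  snow: recall = 365/408 = 0.89461
  fog: recall = 246/298 = 0.82550
  rain: recall = 170/201 = 0.84577
  cloudy: recall = 169/403 = 0.41935
Mean = (0.89461 + 0.82550 + 0.84577 + 0.41935) / 4 = 0.7463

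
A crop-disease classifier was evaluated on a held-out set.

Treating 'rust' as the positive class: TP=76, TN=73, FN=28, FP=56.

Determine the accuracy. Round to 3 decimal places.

Accuracy = (TP+TN)/N = (76+73)/233 = 0.639

0.639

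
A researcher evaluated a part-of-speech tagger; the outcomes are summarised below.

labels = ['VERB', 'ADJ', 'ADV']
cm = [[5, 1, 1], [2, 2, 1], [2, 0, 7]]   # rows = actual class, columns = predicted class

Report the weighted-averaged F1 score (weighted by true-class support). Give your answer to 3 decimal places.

0.661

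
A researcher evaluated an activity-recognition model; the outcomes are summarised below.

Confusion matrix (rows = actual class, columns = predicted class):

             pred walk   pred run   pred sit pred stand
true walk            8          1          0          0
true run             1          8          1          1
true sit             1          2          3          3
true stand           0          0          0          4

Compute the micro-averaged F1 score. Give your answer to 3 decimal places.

Micro-averaging pools counts across classes: ΣTP=23, ΣFP=10, ΣFN=10.
Micro-F1 score = 2·TP/(2·TP+FP+FN) on pooled counts = 0.697 (equals overall accuracy in single-label multiclass).

0.697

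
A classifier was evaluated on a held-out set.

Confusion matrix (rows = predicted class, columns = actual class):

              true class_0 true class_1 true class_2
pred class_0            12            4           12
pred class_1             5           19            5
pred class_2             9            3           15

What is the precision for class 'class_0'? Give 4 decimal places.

0.4286

Treat 'class_0' as positive and all other classes as negative.
precision = TP/(TP+FP).
class_0: TP=12, FP=4+12=16 → 12/28 = 0.42857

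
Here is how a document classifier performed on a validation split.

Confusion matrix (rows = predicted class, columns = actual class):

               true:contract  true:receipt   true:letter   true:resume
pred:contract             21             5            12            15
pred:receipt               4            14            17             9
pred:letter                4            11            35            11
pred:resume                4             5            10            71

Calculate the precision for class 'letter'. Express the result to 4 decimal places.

0.5738

precision = TP/(TP+FP).
letter: TP=35, FP=4+11+11=26 → 35/61 = 0.57377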